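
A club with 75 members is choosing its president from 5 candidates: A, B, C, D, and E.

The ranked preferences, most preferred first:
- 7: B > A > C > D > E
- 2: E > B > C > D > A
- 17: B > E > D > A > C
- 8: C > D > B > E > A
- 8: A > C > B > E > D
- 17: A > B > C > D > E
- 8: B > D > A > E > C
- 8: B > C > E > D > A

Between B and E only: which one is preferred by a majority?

B

B is ranked above E on 73 ballots; E above B on 2.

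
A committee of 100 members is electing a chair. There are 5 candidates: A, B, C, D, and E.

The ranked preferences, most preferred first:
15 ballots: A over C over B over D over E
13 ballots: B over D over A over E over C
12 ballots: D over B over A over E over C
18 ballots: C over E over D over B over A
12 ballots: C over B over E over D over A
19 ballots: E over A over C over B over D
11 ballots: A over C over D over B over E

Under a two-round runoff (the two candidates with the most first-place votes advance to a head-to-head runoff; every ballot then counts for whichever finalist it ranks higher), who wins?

A

Round 1 first-place votes: A 26, B 13, C 30, D 12, E 19. C and A advance.
Runoff: C is ranked above A on 30 ballots, A above C on 70.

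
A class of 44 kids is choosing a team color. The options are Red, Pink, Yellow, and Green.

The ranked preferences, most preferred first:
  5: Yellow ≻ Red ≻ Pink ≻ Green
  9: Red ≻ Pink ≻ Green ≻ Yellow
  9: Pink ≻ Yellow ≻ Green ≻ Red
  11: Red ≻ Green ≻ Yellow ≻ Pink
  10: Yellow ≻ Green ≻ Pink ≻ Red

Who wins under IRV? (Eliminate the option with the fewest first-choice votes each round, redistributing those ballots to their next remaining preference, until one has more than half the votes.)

Round 1: Red 20, Pink 9, Yellow 15, Green 0. Green eliminated.
Round 2: Red 20, Pink 9, Yellow 15. Pink eliminated.
Round 3: Red 20, Yellow 24. Yellow has a majority (≥23).

Yellow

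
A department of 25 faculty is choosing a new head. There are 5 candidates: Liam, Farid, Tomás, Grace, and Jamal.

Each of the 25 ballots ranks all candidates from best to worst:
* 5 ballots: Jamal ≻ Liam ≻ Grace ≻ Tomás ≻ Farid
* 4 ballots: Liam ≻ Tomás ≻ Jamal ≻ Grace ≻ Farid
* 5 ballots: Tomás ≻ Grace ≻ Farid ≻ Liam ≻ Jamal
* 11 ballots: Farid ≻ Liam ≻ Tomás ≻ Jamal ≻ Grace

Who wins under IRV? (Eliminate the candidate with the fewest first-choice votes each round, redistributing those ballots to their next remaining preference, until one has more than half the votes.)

Round 1: Liam 4, Farid 11, Tomás 5, Grace 0, Jamal 5. Grace eliminated.
Round 2: Liam 4, Farid 11, Tomás 5, Jamal 5. Liam eliminated.
Round 3: Farid 11, Tomás 9, Jamal 5. Jamal eliminated.
Round 4: Farid 11, Tomás 14. Tomás has a majority (≥13).

Tomás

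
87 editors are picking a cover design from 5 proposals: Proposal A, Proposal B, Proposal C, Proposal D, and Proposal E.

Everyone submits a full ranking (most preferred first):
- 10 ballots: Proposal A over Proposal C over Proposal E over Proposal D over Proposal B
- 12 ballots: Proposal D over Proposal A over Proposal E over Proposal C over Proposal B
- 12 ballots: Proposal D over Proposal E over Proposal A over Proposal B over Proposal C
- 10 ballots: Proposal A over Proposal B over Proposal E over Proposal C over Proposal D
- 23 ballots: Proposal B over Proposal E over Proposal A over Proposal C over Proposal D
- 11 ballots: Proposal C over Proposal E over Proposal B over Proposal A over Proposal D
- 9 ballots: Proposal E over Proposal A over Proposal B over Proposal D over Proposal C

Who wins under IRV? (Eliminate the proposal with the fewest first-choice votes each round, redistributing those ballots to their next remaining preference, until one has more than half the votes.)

Proposal A

Round 1: Proposal A 20, Proposal B 23, Proposal C 11, Proposal D 24, Proposal E 9. Proposal E eliminated.
Round 2: Proposal A 29, Proposal B 23, Proposal C 11, Proposal D 24. Proposal C eliminated.
Round 3: Proposal A 29, Proposal B 34, Proposal D 24. Proposal D eliminated.
Round 4: Proposal A 53, Proposal B 34. Proposal A has a majority (≥44).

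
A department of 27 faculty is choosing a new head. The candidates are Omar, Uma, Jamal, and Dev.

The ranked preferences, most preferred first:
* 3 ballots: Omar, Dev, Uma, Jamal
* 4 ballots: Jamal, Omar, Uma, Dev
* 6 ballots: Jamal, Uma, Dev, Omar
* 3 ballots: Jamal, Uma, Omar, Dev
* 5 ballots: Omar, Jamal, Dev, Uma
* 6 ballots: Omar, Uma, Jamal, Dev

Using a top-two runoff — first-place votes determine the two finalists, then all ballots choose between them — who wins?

Round 1 first-place votes: Omar 14, Uma 0, Jamal 13, Dev 0. Omar and Jamal advance.
Runoff: Omar is ranked above Jamal on 14 ballots, Jamal above Omar on 13.

Omar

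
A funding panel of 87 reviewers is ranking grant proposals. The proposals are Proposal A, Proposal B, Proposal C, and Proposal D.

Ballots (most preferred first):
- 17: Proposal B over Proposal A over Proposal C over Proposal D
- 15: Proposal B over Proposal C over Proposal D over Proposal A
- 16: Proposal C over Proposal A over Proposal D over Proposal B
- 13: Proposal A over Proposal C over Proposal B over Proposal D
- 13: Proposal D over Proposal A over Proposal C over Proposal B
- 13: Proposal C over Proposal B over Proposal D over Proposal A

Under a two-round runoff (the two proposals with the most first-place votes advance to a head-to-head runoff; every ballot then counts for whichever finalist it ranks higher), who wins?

Round 1 first-place votes: Proposal A 13, Proposal B 32, Proposal C 29, Proposal D 13. Proposal B and Proposal C advance.
Runoff: Proposal B is ranked above Proposal C on 32 ballots, Proposal C above Proposal B on 55.

Proposal C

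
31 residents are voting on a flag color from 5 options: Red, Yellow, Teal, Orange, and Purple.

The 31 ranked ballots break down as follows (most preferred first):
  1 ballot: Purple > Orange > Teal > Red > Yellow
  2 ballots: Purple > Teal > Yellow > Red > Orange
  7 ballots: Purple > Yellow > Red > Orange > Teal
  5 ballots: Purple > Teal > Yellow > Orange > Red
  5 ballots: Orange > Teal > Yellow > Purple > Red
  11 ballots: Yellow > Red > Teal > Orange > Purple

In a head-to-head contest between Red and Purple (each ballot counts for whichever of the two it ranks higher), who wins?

Red is ranked above Purple on 11 ballots; Purple above Red on 20.

Purple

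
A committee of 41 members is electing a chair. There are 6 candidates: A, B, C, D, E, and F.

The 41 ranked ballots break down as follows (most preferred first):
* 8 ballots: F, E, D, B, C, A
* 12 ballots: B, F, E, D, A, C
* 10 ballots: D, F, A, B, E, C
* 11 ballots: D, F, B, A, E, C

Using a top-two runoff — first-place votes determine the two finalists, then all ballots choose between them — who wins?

D

Round 1 first-place votes: A 0, B 12, C 0, D 21, E 0, F 8. D and B advance.
Runoff: D is ranked above B on 29 ballots, B above D on 12.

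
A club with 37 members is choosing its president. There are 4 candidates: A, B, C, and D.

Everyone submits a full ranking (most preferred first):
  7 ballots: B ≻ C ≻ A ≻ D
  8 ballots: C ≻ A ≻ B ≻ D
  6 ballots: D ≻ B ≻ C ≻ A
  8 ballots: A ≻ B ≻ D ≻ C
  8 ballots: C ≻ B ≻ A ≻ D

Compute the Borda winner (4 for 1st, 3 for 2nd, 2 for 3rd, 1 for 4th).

B

A: 7×2 + 8×3 + 6×1 + 8×4 + 8×2 = 92
B: 7×4 + 8×2 + 6×3 + 8×3 + 8×3 = 110
C: 7×3 + 8×4 + 6×2 + 8×1 + 8×4 = 105
D: 7×1 + 8×1 + 6×4 + 8×2 + 8×1 = 63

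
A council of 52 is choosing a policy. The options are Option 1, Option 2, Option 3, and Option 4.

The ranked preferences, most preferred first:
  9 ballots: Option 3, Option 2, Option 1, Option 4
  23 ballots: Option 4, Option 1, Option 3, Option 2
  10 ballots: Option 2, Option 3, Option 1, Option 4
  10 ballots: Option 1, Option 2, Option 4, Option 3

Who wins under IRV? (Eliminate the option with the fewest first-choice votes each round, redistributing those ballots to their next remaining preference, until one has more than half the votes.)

Round 1: Option 1 10, Option 2 10, Option 3 9, Option 4 23. Option 3 eliminated.
Round 2: Option 1 10, Option 2 19, Option 4 23. Option 1 eliminated.
Round 3: Option 2 29, Option 4 23. Option 2 has a majority (≥27).

Option 2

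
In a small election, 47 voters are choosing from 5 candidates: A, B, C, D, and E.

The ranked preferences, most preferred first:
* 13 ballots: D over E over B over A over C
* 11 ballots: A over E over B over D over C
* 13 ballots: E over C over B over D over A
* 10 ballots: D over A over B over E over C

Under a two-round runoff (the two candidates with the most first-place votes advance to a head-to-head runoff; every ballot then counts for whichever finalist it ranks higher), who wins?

E

Round 1 first-place votes: A 11, B 0, C 0, D 23, E 13. D and E advance.
Runoff: D is ranked above E on 23 ballots, E above D on 24.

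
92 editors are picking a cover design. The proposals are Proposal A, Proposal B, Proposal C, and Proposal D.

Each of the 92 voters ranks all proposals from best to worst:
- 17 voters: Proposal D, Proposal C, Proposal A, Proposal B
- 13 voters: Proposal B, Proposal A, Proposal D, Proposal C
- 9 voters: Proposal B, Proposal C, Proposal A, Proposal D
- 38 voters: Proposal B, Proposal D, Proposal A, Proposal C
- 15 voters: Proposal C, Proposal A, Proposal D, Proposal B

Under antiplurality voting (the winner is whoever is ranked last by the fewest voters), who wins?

Last-place votes: Proposal A 0, Proposal B 32, Proposal C 51, Proposal D 9.

Proposal A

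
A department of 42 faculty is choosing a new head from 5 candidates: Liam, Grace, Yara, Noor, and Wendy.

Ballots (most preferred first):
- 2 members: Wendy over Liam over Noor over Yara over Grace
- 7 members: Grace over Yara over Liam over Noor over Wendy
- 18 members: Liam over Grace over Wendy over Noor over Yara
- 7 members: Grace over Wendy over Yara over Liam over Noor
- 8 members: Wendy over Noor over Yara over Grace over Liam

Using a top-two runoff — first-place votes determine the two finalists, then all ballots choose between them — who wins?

Round 1 first-place votes: Liam 18, Grace 14, Yara 0, Noor 0, Wendy 10. Liam and Grace advance.
Runoff: Liam is ranked above Grace on 20 ballots, Grace above Liam on 22.

Grace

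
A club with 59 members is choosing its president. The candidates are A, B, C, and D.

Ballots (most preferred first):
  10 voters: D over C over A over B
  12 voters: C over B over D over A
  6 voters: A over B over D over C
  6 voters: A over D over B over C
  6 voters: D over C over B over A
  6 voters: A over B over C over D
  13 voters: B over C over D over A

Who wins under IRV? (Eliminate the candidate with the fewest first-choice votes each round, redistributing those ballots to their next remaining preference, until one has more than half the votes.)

B

Round 1: A 18, B 13, C 12, D 16. C eliminated.
Round 2: A 18, B 25, D 16. D eliminated.
Round 3: A 28, B 31. B has a majority (≥30).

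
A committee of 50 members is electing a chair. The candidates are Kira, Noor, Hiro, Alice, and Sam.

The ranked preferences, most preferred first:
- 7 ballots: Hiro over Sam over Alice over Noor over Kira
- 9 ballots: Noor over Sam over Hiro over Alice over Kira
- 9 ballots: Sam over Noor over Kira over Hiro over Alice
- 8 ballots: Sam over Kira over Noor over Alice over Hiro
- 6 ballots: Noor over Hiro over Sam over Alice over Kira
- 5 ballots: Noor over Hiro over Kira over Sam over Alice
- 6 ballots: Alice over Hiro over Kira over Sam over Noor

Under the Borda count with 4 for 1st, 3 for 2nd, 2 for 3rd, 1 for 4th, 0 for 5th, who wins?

Sam

Kira: 7×0 + 9×0 + 9×2 + 8×3 + 6×0 + 5×2 + 6×2 = 64
Noor: 7×1 + 9×4 + 9×3 + 8×2 + 6×4 + 5×4 + 6×0 = 130
Hiro: 7×4 + 9×2 + 9×1 + 8×0 + 6×3 + 5×3 + 6×3 = 106
Alice: 7×2 + 9×1 + 9×0 + 8×1 + 6×1 + 5×0 + 6×4 = 61
Sam: 7×3 + 9×3 + 9×4 + 8×4 + 6×2 + 5×1 + 6×1 = 139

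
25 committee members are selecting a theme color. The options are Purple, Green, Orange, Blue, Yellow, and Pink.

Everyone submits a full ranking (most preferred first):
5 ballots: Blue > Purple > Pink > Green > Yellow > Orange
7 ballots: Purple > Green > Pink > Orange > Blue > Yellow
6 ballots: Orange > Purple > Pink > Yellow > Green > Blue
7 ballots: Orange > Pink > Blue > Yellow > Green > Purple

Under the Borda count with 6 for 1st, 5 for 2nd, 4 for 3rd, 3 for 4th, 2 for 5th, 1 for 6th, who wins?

Pink

Purple: 5×5 + 7×6 + 6×5 + 7×1 = 104
Green: 5×3 + 7×5 + 6×2 + 7×2 = 76
Orange: 5×1 + 7×3 + 6×6 + 7×6 = 104
Blue: 5×6 + 7×2 + 6×1 + 7×4 = 78
Yellow: 5×2 + 7×1 + 6×3 + 7×3 = 56
Pink: 5×4 + 7×4 + 6×4 + 7×5 = 107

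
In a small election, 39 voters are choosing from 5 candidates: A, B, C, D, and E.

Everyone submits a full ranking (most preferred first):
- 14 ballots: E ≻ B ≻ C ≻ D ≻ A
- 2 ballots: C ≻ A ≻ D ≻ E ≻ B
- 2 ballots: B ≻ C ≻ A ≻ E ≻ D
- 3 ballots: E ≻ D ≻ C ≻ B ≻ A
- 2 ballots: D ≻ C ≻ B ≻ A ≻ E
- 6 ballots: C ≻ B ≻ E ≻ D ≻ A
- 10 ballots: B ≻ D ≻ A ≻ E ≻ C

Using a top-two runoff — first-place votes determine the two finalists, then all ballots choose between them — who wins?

Round 1 first-place votes: A 0, B 12, C 8, D 2, E 17. E and B advance.
Runoff: E is ranked above B on 19 ballots, B above E on 20.

B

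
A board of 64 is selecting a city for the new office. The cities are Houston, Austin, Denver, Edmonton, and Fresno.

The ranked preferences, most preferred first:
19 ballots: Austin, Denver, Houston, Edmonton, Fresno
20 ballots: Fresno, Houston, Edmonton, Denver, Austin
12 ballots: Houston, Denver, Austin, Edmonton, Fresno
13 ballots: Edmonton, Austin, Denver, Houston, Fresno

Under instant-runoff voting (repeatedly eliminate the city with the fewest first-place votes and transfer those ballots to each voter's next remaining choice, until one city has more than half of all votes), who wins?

Austin

Round 1: Houston 12, Austin 19, Denver 0, Edmonton 13, Fresno 20. Denver eliminated.
Round 2: Houston 12, Austin 19, Edmonton 13, Fresno 20. Houston eliminated.
Round 3: Austin 31, Edmonton 13, Fresno 20. Edmonton eliminated.
Round 4: Austin 44, Fresno 20. Austin has a majority (≥33).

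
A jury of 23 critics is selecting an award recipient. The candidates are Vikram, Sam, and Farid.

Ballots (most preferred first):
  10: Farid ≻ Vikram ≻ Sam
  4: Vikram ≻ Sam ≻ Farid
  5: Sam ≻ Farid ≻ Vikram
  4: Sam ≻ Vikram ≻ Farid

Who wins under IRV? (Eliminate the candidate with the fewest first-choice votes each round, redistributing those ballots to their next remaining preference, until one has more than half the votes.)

Sam

Round 1: Vikram 4, Sam 9, Farid 10. Vikram eliminated.
Round 2: Sam 13, Farid 10. Sam has a majority (≥12).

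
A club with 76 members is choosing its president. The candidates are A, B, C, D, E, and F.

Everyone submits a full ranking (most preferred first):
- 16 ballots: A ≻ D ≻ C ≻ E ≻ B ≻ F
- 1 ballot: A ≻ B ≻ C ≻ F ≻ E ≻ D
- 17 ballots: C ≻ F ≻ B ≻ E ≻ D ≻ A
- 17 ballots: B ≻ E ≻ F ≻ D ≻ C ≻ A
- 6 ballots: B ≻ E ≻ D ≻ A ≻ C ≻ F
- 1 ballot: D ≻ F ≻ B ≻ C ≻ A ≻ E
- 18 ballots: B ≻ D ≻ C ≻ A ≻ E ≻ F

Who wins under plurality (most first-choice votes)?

First-place votes: A 17, B 41, C 17, D 1, E 0, F 0.

B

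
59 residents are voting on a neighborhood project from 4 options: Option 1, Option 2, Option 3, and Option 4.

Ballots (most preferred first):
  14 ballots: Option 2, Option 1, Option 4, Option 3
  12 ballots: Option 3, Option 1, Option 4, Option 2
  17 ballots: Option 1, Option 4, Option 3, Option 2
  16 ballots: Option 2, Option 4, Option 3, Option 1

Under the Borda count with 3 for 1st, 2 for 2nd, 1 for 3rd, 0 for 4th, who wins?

Option 1: 14×2 + 12×2 + 17×3 + 16×0 = 103
Option 2: 14×3 + 12×0 + 17×0 + 16×3 = 90
Option 3: 14×0 + 12×3 + 17×1 + 16×1 = 69
Option 4: 14×1 + 12×1 + 17×2 + 16×2 = 92

Option 1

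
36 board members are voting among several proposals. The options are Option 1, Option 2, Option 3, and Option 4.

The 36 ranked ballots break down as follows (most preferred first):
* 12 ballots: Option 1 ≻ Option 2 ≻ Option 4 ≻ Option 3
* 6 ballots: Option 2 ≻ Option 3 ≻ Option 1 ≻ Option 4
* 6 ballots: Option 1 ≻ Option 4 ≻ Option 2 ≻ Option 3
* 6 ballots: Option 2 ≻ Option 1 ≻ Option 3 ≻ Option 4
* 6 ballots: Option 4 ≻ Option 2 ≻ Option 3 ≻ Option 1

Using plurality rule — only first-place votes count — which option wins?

First-place votes: Option 1 18, Option 2 12, Option 3 0, Option 4 6.

Option 1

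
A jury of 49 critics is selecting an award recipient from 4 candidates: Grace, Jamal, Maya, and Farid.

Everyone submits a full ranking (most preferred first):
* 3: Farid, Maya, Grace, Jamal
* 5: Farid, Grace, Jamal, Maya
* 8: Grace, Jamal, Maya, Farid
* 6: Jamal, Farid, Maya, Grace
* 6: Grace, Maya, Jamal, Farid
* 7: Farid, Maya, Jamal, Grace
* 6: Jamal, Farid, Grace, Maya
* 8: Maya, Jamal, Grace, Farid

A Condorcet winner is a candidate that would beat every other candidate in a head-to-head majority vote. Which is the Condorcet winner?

Jamal vs Grace: 27–22
Jamal vs Maya: 25–24
Jamal vs Farid: 34–15
Jamal beats every other candidate.

Jamal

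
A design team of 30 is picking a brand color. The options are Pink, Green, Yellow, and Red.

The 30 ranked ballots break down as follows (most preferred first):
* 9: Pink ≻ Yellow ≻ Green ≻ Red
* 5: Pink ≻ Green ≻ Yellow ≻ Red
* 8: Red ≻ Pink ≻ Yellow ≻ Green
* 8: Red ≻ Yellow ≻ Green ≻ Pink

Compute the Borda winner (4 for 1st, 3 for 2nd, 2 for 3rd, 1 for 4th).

Pink: 9×4 + 5×4 + 8×3 + 8×1 = 88
Green: 9×2 + 5×3 + 8×1 + 8×2 = 57
Yellow: 9×3 + 5×2 + 8×2 + 8×3 = 77
Red: 9×1 + 5×1 + 8×4 + 8×4 = 78

Pink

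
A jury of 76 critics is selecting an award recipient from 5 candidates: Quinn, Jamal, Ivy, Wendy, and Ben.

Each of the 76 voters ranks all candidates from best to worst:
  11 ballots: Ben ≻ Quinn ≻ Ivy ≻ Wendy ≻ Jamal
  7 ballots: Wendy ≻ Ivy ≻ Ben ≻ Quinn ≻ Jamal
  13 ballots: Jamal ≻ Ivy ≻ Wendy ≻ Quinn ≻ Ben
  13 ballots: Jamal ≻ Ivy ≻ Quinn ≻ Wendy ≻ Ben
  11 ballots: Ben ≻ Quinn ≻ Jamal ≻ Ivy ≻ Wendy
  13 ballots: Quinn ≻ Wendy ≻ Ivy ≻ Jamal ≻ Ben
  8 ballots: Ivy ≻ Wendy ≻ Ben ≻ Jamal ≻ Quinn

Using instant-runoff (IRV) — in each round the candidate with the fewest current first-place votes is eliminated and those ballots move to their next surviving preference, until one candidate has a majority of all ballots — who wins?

Round 1: Quinn 13, Jamal 26, Ivy 8, Wendy 7, Ben 22. Wendy eliminated.
Round 2: Quinn 13, Jamal 26, Ivy 15, Ben 22. Quinn eliminated.
Round 3: Jamal 26, Ivy 28, Ben 22. Ben eliminated.
Round 4: Jamal 37, Ivy 39. Ivy has a majority (≥39).

Ivy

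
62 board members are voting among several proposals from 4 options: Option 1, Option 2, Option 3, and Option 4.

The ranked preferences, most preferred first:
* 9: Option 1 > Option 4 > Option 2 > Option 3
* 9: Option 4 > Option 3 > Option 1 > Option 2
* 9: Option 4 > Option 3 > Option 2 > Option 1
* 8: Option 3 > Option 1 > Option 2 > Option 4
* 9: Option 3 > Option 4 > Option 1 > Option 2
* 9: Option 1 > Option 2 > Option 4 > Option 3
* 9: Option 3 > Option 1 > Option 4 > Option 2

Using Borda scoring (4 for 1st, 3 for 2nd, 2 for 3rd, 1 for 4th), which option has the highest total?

Option 3

Option 1: 9×4 + 9×2 + 9×1 + 8×3 + 9×2 + 9×4 + 9×3 = 168
Option 2: 9×2 + 9×1 + 9×2 + 8×2 + 9×1 + 9×3 + 9×1 = 106
Option 3: 9×1 + 9×3 + 9×3 + 8×4 + 9×4 + 9×1 + 9×4 = 176
Option 4: 9×3 + 9×4 + 9×4 + 8×1 + 9×3 + 9×2 + 9×2 = 170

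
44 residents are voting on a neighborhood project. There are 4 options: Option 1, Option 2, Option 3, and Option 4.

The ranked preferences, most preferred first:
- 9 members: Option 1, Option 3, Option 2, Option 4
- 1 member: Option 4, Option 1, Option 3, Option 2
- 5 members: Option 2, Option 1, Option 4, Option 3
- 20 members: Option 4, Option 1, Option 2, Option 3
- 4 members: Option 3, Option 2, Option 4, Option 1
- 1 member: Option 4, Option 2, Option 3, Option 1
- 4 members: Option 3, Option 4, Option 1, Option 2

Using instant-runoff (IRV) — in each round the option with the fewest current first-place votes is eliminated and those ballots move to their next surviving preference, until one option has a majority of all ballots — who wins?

Option 4

Round 1: Option 1 9, Option 2 5, Option 3 8, Option 4 22. Option 2 eliminated.
Round 2: Option 1 14, Option 3 8, Option 4 22. Option 3 eliminated.
Round 3: Option 1 14, Option 4 30. Option 4 has a majority (≥23).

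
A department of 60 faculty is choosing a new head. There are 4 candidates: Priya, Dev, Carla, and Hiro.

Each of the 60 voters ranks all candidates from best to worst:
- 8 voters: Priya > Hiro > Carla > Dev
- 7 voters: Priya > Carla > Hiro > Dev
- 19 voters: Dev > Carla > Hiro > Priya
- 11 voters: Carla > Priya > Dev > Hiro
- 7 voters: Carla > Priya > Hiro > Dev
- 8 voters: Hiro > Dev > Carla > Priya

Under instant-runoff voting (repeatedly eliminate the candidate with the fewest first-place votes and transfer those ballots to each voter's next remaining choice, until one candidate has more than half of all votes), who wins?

Carla

Round 1: Priya 15, Dev 19, Carla 18, Hiro 8. Hiro eliminated.
Round 2: Priya 15, Dev 27, Carla 18. Priya eliminated.
Round 3: Dev 27, Carla 33. Carla has a majority (≥31).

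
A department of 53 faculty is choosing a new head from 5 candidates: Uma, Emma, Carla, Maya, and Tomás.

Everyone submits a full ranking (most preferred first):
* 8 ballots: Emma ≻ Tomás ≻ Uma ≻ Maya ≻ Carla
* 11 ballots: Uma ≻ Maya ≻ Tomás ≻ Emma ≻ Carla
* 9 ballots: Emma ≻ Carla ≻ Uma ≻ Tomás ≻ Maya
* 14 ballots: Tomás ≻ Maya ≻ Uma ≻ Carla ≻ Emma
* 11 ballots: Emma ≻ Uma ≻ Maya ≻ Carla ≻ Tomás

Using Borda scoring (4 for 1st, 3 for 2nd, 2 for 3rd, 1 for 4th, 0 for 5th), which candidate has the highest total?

Uma: 8×2 + 11×4 + 9×2 + 14×2 + 11×3 = 139
Emma: 8×4 + 11×1 + 9×4 + 14×0 + 11×4 = 123
Carla: 8×0 + 11×0 + 9×3 + 14×1 + 11×1 = 52
Maya: 8×1 + 11×3 + 9×0 + 14×3 + 11×2 = 105
Tomás: 8×3 + 11×2 + 9×1 + 14×4 + 11×0 = 111

Uma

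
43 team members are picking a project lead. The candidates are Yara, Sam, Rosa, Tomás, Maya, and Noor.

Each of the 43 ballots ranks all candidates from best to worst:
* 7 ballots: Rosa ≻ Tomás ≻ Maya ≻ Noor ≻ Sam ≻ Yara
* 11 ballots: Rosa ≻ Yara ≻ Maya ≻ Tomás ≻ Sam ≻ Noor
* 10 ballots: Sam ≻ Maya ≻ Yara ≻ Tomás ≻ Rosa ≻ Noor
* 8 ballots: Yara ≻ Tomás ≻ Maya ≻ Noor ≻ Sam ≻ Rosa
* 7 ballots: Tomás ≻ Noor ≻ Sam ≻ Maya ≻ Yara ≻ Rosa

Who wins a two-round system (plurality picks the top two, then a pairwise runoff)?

Round 1 first-place votes: Yara 8, Sam 10, Rosa 18, Tomás 7, Maya 0, Noor 0. Rosa and Sam advance.
Runoff: Rosa is ranked above Sam on 18 ballots, Sam above Rosa on 25.

Sam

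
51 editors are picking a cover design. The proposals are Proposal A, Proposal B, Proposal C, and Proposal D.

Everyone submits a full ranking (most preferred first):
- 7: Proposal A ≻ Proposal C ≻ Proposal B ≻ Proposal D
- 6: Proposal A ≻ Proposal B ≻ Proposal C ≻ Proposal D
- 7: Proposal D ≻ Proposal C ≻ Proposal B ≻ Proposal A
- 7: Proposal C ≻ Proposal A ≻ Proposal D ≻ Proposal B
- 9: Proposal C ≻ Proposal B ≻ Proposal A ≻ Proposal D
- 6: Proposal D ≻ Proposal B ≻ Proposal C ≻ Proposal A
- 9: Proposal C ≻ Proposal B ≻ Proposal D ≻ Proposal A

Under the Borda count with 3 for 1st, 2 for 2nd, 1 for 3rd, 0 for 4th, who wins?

Proposal A: 7×3 + 6×3 + 7×0 + 7×2 + 9×1 + 6×0 + 9×0 = 62
Proposal B: 7×1 + 6×2 + 7×1 + 7×0 + 9×2 + 6×2 + 9×2 = 74
Proposal C: 7×2 + 6×1 + 7×2 + 7×3 + 9×3 + 6×1 + 9×3 = 115
Proposal D: 7×0 + 6×0 + 7×3 + 7×1 + 9×0 + 6×3 + 9×1 = 55

Proposal C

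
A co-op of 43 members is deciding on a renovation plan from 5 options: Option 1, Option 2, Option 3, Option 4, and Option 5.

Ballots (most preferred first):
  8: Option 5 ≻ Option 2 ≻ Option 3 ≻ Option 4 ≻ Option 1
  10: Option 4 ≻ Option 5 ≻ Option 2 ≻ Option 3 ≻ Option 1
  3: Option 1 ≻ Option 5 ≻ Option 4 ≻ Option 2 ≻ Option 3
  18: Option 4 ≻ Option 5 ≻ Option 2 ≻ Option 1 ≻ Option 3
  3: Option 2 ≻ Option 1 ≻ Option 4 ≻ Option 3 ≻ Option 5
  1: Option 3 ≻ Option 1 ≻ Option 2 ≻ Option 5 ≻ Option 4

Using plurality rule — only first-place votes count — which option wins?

First-place votes: Option 1 3, Option 2 3, Option 3 1, Option 4 28, Option 5 8.

Option 4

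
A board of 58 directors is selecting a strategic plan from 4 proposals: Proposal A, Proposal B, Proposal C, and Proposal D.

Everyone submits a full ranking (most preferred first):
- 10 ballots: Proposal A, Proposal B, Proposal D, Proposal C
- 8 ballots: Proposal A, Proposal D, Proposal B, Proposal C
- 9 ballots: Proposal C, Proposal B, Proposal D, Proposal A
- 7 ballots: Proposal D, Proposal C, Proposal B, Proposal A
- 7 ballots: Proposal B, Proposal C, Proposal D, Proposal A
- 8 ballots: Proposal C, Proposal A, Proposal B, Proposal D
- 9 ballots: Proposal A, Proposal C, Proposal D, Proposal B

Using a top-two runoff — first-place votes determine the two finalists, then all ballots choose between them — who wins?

Round 1 first-place votes: Proposal A 27, Proposal B 7, Proposal C 17, Proposal D 7. Proposal A and Proposal C advance.
Runoff: Proposal A is ranked above Proposal C on 27 ballots, Proposal C above Proposal A on 31.

Proposal C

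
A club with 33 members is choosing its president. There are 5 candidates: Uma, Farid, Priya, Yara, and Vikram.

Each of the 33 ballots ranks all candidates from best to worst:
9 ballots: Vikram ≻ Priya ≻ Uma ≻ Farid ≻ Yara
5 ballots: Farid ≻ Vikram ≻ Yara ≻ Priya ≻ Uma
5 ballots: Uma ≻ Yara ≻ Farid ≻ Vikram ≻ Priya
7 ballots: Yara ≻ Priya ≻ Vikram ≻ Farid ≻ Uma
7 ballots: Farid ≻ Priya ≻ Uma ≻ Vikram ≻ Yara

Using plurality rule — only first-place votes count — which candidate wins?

Farid

First-place votes: Uma 5, Farid 12, Priya 0, Yara 7, Vikram 9.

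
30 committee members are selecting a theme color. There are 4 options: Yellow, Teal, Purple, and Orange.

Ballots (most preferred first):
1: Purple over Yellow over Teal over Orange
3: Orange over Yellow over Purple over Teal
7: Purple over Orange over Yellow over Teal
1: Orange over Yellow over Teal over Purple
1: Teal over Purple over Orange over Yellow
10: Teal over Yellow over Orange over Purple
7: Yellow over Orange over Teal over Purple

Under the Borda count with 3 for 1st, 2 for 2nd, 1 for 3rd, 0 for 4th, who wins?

Yellow: 1×2 + 3×2 + 7×1 + 1×2 + 1×0 + 10×2 + 7×3 = 58
Teal: 1×1 + 3×0 + 7×0 + 1×1 + 1×3 + 10×3 + 7×1 = 42
Purple: 1×3 + 3×1 + 7×3 + 1×0 + 1×2 + 10×0 + 7×0 = 29
Orange: 1×0 + 3×3 + 7×2 + 1×3 + 1×1 + 10×1 + 7×2 = 51

Yellow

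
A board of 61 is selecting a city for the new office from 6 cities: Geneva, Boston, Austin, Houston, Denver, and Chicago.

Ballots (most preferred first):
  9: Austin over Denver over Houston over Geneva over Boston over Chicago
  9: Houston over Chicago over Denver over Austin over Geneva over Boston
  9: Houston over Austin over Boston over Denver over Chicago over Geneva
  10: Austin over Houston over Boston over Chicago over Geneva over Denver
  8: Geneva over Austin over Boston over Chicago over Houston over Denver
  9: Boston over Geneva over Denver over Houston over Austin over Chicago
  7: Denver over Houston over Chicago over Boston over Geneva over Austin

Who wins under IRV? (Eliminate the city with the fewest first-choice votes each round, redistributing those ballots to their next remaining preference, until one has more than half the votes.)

Round 1: Geneva 8, Boston 9, Austin 19, Houston 18, Denver 7, Chicago 0. Chicago eliminated.
Round 2: Geneva 8, Boston 9, Austin 19, Houston 18, Denver 7. Denver eliminated.
Round 3: Geneva 8, Boston 9, Austin 19, Houston 25. Geneva eliminated.
Round 4: Boston 9, Austin 27, Houston 25. Boston eliminated.
Round 5: Austin 27, Houston 34. Houston has a majority (≥31).

Houston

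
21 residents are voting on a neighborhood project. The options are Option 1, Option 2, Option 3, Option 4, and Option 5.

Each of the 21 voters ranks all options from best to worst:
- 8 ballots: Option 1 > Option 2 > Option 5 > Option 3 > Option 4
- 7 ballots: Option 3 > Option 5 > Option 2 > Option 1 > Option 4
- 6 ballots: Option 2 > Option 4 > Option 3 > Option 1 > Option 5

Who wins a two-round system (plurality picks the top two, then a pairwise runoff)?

Option 3

Round 1 first-place votes: Option 1 8, Option 2 6, Option 3 7, Option 4 0, Option 5 0. Option 1 and Option 3 advance.
Runoff: Option 1 is ranked above Option 3 on 8 ballots, Option 3 above Option 1 on 13.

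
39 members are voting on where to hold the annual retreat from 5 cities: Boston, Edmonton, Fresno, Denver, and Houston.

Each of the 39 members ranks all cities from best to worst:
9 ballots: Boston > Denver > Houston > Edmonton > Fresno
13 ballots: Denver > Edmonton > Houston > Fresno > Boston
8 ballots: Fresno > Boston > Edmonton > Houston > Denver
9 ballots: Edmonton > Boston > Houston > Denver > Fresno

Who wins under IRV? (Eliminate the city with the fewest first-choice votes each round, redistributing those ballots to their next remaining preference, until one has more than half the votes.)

Boston

Round 1: Boston 9, Edmonton 9, Fresno 8, Denver 13, Houston 0. Houston eliminated.
Round 2: Boston 9, Edmonton 9, Fresno 8, Denver 13. Fresno eliminated.
Round 3: Boston 17, Edmonton 9, Denver 13. Edmonton eliminated.
Round 4: Boston 26, Denver 13. Boston has a majority (≥20).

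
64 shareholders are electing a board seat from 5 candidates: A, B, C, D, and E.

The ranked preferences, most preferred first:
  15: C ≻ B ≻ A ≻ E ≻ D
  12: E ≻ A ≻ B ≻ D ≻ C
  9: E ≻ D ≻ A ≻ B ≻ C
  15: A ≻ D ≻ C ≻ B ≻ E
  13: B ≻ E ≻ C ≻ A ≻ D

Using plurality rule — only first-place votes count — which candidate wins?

First-place votes: A 15, B 13, C 15, D 0, E 21.

E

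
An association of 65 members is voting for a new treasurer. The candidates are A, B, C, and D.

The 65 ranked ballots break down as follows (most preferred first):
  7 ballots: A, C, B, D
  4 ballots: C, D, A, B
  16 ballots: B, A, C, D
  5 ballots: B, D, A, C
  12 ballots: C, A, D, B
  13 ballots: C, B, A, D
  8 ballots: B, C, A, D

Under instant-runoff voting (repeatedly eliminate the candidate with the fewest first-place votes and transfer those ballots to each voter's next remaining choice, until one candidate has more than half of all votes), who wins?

C

Round 1: A 7, B 29, C 29, D 0. D eliminated.
Round 2: A 7, B 29, C 29. A eliminated.
Round 3: B 29, C 36. C has a majority (≥33).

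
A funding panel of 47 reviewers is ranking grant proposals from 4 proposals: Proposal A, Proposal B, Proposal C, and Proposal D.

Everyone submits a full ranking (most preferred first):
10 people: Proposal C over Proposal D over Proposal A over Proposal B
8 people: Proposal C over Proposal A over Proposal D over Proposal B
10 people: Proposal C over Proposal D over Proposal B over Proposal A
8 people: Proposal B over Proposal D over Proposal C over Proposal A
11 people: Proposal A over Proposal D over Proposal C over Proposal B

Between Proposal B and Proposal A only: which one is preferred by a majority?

Proposal B is ranked above Proposal A on 18 ballots; Proposal A above Proposal B on 29.

Proposal A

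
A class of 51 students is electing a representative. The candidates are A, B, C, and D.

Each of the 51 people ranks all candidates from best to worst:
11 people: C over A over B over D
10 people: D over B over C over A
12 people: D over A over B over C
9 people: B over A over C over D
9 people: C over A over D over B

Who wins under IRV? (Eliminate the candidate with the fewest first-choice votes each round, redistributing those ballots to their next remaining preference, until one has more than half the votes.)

C

Round 1: A 0, B 9, C 20, D 22. A eliminated.
Round 2: B 9, C 20, D 22. B eliminated.
Round 3: C 29, D 22. C has a majority (≥26).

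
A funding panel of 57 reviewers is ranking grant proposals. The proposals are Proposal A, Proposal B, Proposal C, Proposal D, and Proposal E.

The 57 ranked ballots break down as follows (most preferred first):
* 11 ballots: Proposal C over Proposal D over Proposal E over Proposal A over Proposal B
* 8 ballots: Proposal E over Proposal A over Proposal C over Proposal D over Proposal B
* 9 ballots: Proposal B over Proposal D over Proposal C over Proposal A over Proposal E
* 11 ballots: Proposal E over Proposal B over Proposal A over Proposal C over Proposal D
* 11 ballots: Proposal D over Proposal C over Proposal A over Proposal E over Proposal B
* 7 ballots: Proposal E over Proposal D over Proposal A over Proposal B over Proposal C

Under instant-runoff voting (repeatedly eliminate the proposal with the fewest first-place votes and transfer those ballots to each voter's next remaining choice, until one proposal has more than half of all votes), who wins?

Proposal D

Round 1: Proposal A 0, Proposal B 9, Proposal C 11, Proposal D 11, Proposal E 26. Proposal A eliminated.
Round 2: Proposal B 9, Proposal C 11, Proposal D 11, Proposal E 26. Proposal B eliminated.
Round 3: Proposal C 11, Proposal D 20, Proposal E 26. Proposal C eliminated.
Round 4: Proposal D 31, Proposal E 26. Proposal D has a majority (≥29).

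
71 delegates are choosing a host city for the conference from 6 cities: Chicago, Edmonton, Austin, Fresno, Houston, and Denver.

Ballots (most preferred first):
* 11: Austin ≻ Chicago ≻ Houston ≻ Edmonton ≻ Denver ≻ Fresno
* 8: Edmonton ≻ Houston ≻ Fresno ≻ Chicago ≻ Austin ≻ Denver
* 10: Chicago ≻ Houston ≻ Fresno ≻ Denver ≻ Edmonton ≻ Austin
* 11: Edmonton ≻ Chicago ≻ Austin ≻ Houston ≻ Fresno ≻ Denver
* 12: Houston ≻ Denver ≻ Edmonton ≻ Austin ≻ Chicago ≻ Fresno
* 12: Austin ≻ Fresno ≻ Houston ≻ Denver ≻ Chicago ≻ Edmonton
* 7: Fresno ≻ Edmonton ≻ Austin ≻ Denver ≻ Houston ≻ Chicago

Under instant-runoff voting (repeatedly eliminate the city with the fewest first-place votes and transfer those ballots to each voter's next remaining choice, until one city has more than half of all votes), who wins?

Edmonton

Round 1: Chicago 10, Edmonton 19, Austin 23, Fresno 7, Houston 12, Denver 0. Denver eliminated.
Round 2: Chicago 10, Edmonton 19, Austin 23, Fresno 7, Houston 12. Fresno eliminated.
Round 3: Chicago 10, Edmonton 26, Austin 23, Houston 12. Chicago eliminated.
Round 4: Edmonton 26, Austin 23, Houston 22. Houston eliminated.
Round 5: Edmonton 48, Austin 23. Edmonton has a majority (≥36).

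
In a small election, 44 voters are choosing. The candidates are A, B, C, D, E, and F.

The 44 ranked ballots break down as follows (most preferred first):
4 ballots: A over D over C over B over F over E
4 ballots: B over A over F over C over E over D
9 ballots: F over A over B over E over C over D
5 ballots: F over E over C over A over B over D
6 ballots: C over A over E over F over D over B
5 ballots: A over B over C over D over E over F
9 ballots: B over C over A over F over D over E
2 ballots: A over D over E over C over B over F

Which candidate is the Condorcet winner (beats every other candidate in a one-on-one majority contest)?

A

A vs B: 31–13
A vs C: 24–20
A vs D: 44–0
A vs E: 39–5
A vs F: 30–14
A beats every other candidate.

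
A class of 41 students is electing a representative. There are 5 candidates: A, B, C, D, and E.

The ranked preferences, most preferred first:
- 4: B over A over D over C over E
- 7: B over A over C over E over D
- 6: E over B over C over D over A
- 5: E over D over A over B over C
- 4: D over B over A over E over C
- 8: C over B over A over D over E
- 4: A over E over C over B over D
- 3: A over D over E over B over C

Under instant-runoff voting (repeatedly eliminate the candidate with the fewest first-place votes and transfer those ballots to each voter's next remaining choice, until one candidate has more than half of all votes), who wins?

Round 1: A 7, B 11, C 8, D 4, E 11. D eliminated.
Round 2: A 7, B 15, C 8, E 11. A eliminated.
Round 3: B 15, C 8, E 18. C eliminated.
Round 4: B 23, E 18. B has a majority (≥21).

B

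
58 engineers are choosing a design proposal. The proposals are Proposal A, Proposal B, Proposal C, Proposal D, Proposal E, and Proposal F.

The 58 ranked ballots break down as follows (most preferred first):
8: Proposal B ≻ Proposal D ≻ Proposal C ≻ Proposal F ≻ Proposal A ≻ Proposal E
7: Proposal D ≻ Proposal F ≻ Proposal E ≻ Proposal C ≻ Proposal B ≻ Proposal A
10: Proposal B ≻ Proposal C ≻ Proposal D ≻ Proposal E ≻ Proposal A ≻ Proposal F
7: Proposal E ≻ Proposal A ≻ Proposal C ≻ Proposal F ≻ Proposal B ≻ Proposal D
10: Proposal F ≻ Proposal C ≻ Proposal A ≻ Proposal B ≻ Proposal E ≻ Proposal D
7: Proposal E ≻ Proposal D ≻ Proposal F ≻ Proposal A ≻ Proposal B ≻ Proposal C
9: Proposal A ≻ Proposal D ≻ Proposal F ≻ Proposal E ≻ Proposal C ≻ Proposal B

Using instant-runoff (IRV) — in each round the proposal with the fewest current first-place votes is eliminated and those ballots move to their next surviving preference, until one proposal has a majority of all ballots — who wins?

Proposal F

Round 1: Proposal A 9, Proposal B 18, Proposal C 0, Proposal D 7, Proposal E 14, Proposal F 10. Proposal C eliminated.
Round 2: Proposal A 9, Proposal B 18, Proposal D 7, Proposal E 14, Proposal F 10. Proposal D eliminated.
Round 3: Proposal A 9, Proposal B 18, Proposal E 14, Proposal F 17. Proposal A eliminated.
Round 4: Proposal B 18, Proposal E 14, Proposal F 26. Proposal E eliminated.
Round 5: Proposal B 18, Proposal F 40. Proposal F has a majority (≥30).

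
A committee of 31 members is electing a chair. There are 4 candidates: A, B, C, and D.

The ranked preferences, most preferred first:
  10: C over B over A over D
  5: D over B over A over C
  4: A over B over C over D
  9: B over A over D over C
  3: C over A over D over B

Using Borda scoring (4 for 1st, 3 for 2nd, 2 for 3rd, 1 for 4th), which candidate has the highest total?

A: 10×2 + 5×2 + 4×4 + 9×3 + 3×3 = 82
B: 10×3 + 5×3 + 4×3 + 9×4 + 3×1 = 96
C: 10×4 + 5×1 + 4×2 + 9×1 + 3×4 = 74
D: 10×1 + 5×4 + 4×1 + 9×2 + 3×2 = 58

B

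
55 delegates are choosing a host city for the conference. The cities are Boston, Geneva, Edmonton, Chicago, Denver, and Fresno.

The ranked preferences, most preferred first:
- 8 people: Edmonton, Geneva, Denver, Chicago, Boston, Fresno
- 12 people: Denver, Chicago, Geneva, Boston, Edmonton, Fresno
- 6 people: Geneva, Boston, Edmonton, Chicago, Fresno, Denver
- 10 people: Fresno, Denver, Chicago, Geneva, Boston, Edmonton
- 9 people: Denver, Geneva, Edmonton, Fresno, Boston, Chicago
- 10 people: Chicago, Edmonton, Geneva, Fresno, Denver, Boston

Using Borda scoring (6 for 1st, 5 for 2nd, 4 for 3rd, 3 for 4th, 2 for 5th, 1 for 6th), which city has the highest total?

Geneva

Boston: 8×2 + 12×3 + 6×5 + 10×2 + 9×2 + 10×1 = 130
Geneva: 8×5 + 12×4 + 6×6 + 10×3 + 9×5 + 10×4 = 239
Edmonton: 8×6 + 12×2 + 6×4 + 10×1 + 9×4 + 10×5 = 192
Chicago: 8×3 + 12×5 + 6×3 + 10×4 + 9×1 + 10×6 = 211
Denver: 8×4 + 12×6 + 6×1 + 10×5 + 9×6 + 10×2 = 234
Fresno: 8×1 + 12×1 + 6×2 + 10×6 + 9×3 + 10×3 = 149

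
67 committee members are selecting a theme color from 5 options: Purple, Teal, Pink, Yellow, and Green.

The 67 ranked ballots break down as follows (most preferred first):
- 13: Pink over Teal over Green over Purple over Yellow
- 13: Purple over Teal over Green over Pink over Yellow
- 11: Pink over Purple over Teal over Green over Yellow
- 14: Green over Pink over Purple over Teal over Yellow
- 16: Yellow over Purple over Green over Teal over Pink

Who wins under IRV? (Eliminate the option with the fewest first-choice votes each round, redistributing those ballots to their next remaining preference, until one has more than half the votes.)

Green

Round 1: Purple 13, Teal 0, Pink 24, Yellow 16, Green 14. Teal eliminated.
Round 2: Purple 13, Pink 24, Yellow 16, Green 14. Purple eliminated.
Round 3: Pink 24, Yellow 16, Green 27. Yellow eliminated.
Round 4: Pink 24, Green 43. Green has a majority (≥34).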